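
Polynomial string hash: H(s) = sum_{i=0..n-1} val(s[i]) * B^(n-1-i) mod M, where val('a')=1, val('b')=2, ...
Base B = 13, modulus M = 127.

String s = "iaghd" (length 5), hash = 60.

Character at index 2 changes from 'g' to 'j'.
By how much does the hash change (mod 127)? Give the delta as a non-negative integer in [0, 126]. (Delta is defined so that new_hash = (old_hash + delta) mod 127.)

Delta formula: (val(new) - val(old)) * B^(n-1-k) mod M
  val('j') - val('g') = 10 - 7 = 3
  B^(n-1-k) = 13^2 mod 127 = 42
  Delta = 3 * 42 mod 127 = 126

Answer: 126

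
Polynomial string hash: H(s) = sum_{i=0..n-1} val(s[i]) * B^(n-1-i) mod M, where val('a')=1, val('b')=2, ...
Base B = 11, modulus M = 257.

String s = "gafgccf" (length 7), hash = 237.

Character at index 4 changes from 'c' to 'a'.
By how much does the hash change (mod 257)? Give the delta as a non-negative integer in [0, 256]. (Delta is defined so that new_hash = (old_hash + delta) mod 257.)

Answer: 15

Derivation:
Delta formula: (val(new) - val(old)) * B^(n-1-k) mod M
  val('a') - val('c') = 1 - 3 = -2
  B^(n-1-k) = 11^2 mod 257 = 121
  Delta = -2 * 121 mod 257 = 15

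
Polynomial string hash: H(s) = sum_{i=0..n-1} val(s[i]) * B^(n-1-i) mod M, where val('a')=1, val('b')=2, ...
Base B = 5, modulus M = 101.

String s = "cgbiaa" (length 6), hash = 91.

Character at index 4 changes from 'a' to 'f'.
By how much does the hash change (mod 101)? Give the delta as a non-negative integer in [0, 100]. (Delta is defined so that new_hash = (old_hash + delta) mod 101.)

Answer: 25

Derivation:
Delta formula: (val(new) - val(old)) * B^(n-1-k) mod M
  val('f') - val('a') = 6 - 1 = 5
  B^(n-1-k) = 5^1 mod 101 = 5
  Delta = 5 * 5 mod 101 = 25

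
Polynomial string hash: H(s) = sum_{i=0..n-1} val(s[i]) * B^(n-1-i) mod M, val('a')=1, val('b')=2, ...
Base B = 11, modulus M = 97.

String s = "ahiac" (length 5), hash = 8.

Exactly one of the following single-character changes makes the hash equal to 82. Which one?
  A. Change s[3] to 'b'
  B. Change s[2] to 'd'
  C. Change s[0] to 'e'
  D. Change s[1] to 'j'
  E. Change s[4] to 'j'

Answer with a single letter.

Answer: B

Derivation:
Option A: s[3]='a'->'b', delta=(2-1)*11^1 mod 97 = 11, hash=8+11 mod 97 = 19
Option B: s[2]='i'->'d', delta=(4-9)*11^2 mod 97 = 74, hash=8+74 mod 97 = 82 <-- target
Option C: s[0]='a'->'e', delta=(5-1)*11^4 mod 97 = 73, hash=8+73 mod 97 = 81
Option D: s[1]='h'->'j', delta=(10-8)*11^3 mod 97 = 43, hash=8+43 mod 97 = 51
Option E: s[4]='c'->'j', delta=(10-3)*11^0 mod 97 = 7, hash=8+7 mod 97 = 15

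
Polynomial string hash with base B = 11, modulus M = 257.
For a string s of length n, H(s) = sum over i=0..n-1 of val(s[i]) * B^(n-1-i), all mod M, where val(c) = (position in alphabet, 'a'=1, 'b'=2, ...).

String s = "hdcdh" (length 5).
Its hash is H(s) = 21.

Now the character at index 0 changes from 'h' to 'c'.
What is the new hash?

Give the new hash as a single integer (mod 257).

val('h') = 8, val('c') = 3
Position k = 0, exponent = n-1-k = 4
B^4 mod M = 11^4 mod 257 = 249
Delta = (3 - 8) * 249 mod 257 = 40
New hash = (21 + 40) mod 257 = 61

Answer: 61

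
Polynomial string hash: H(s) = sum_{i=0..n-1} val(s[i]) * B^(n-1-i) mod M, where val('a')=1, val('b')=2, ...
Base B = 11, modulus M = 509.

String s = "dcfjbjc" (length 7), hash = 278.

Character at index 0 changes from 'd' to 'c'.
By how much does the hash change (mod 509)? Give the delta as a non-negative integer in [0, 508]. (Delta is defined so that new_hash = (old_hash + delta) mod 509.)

Answer: 268

Derivation:
Delta formula: (val(new) - val(old)) * B^(n-1-k) mod M
  val('c') - val('d') = 3 - 4 = -1
  B^(n-1-k) = 11^6 mod 509 = 241
  Delta = -1 * 241 mod 509 = 268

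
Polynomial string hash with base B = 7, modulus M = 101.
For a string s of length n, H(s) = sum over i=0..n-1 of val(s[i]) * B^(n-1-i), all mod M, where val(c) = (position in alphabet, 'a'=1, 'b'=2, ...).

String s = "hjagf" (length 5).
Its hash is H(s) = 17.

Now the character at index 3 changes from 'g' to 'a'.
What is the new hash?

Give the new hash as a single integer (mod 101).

Answer: 76

Derivation:
val('g') = 7, val('a') = 1
Position k = 3, exponent = n-1-k = 1
B^1 mod M = 7^1 mod 101 = 7
Delta = (1 - 7) * 7 mod 101 = 59
New hash = (17 + 59) mod 101 = 76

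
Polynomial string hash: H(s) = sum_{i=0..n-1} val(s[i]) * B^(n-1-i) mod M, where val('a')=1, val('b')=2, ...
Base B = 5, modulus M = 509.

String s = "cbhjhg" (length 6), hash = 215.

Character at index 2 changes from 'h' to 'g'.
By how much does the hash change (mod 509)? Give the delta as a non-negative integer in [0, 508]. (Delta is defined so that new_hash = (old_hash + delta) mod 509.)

Delta formula: (val(new) - val(old)) * B^(n-1-k) mod M
  val('g') - val('h') = 7 - 8 = -1
  B^(n-1-k) = 5^3 mod 509 = 125
  Delta = -1 * 125 mod 509 = 384

Answer: 384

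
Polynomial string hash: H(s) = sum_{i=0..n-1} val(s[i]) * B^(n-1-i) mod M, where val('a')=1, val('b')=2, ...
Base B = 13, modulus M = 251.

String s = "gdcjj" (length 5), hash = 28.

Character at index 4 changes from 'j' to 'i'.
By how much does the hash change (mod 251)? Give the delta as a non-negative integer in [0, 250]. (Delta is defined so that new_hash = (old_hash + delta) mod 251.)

Delta formula: (val(new) - val(old)) * B^(n-1-k) mod M
  val('i') - val('j') = 9 - 10 = -1
  B^(n-1-k) = 13^0 mod 251 = 1
  Delta = -1 * 1 mod 251 = 250

Answer: 250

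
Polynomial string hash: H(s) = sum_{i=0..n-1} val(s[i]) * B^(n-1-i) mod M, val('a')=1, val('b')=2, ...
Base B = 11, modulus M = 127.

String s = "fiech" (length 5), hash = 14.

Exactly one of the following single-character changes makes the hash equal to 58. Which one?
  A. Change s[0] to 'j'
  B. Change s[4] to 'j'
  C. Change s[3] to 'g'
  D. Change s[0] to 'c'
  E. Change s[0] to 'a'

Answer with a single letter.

Answer: C

Derivation:
Option A: s[0]='f'->'j', delta=(10-6)*11^4 mod 127 = 17, hash=14+17 mod 127 = 31
Option B: s[4]='h'->'j', delta=(10-8)*11^0 mod 127 = 2, hash=14+2 mod 127 = 16
Option C: s[3]='c'->'g', delta=(7-3)*11^1 mod 127 = 44, hash=14+44 mod 127 = 58 <-- target
Option D: s[0]='f'->'c', delta=(3-6)*11^4 mod 127 = 19, hash=14+19 mod 127 = 33
Option E: s[0]='f'->'a', delta=(1-6)*11^4 mod 127 = 74, hash=14+74 mod 127 = 88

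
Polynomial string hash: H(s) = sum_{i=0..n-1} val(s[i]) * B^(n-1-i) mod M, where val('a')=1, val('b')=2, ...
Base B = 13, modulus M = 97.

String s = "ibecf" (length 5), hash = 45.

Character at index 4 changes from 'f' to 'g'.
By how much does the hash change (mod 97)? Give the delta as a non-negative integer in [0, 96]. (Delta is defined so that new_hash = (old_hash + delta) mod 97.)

Answer: 1

Derivation:
Delta formula: (val(new) - val(old)) * B^(n-1-k) mod M
  val('g') - val('f') = 7 - 6 = 1
  B^(n-1-k) = 13^0 mod 97 = 1
  Delta = 1 * 1 mod 97 = 1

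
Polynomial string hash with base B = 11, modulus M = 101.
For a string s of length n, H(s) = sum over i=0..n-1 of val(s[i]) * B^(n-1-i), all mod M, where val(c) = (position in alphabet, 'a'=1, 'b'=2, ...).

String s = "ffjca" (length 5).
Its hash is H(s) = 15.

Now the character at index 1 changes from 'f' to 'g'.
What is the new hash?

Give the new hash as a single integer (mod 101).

val('f') = 6, val('g') = 7
Position k = 1, exponent = n-1-k = 3
B^3 mod M = 11^3 mod 101 = 18
Delta = (7 - 6) * 18 mod 101 = 18
New hash = (15 + 18) mod 101 = 33

Answer: 33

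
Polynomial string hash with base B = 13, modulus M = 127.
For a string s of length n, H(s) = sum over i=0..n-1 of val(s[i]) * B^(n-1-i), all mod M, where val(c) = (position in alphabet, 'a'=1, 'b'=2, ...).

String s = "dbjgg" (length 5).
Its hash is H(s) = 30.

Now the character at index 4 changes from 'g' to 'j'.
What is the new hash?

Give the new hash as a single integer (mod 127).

Answer: 33

Derivation:
val('g') = 7, val('j') = 10
Position k = 4, exponent = n-1-k = 0
B^0 mod M = 13^0 mod 127 = 1
Delta = (10 - 7) * 1 mod 127 = 3
New hash = (30 + 3) mod 127 = 33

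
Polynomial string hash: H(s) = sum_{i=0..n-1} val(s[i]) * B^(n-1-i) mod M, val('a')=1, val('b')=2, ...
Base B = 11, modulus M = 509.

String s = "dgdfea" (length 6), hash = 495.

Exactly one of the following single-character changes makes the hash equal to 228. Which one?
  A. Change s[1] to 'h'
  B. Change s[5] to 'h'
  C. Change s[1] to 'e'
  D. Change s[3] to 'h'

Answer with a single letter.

Option A: s[1]='g'->'h', delta=(8-7)*11^4 mod 509 = 389, hash=495+389 mod 509 = 375
Option B: s[5]='a'->'h', delta=(8-1)*11^0 mod 509 = 7, hash=495+7 mod 509 = 502
Option C: s[1]='g'->'e', delta=(5-7)*11^4 mod 509 = 240, hash=495+240 mod 509 = 226
Option D: s[3]='f'->'h', delta=(8-6)*11^2 mod 509 = 242, hash=495+242 mod 509 = 228 <-- target

Answer: D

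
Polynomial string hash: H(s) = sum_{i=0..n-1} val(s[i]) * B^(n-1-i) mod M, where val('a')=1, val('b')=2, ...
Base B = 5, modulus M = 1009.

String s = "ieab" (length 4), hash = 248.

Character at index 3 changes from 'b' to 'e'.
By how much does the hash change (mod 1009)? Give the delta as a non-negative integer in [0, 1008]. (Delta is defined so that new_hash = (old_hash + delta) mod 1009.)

Delta formula: (val(new) - val(old)) * B^(n-1-k) mod M
  val('e') - val('b') = 5 - 2 = 3
  B^(n-1-k) = 5^0 mod 1009 = 1
  Delta = 3 * 1 mod 1009 = 3

Answer: 3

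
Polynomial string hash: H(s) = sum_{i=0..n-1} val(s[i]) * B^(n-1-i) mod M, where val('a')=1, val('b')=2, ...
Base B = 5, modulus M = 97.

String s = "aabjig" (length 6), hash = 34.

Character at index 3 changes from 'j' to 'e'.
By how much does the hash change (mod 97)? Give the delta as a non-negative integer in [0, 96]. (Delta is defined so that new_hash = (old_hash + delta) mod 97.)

Answer: 69

Derivation:
Delta formula: (val(new) - val(old)) * B^(n-1-k) mod M
  val('e') - val('j') = 5 - 10 = -5
  B^(n-1-k) = 5^2 mod 97 = 25
  Delta = -5 * 25 mod 97 = 69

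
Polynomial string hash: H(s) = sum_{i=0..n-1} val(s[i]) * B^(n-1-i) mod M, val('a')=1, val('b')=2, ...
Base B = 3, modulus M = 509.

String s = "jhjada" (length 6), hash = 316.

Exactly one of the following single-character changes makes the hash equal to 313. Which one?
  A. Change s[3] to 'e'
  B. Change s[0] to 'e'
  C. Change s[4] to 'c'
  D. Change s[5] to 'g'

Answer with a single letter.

Option A: s[3]='a'->'e', delta=(5-1)*3^2 mod 509 = 36, hash=316+36 mod 509 = 352
Option B: s[0]='j'->'e', delta=(5-10)*3^5 mod 509 = 312, hash=316+312 mod 509 = 119
Option C: s[4]='d'->'c', delta=(3-4)*3^1 mod 509 = 506, hash=316+506 mod 509 = 313 <-- target
Option D: s[5]='a'->'g', delta=(7-1)*3^0 mod 509 = 6, hash=316+6 mod 509 = 322

Answer: C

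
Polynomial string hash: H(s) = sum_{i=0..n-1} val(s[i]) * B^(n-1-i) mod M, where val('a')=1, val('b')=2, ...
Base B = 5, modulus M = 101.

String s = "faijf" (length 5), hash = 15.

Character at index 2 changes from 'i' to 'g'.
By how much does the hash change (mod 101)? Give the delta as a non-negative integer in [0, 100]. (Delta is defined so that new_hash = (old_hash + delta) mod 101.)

Delta formula: (val(new) - val(old)) * B^(n-1-k) mod M
  val('g') - val('i') = 7 - 9 = -2
  B^(n-1-k) = 5^2 mod 101 = 25
  Delta = -2 * 25 mod 101 = 51

Answer: 51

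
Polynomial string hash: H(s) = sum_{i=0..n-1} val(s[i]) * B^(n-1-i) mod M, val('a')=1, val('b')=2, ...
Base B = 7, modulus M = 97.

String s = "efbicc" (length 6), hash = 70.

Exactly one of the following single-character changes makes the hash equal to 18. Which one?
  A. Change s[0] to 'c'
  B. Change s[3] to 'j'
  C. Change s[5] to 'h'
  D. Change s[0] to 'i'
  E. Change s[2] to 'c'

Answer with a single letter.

Answer: A

Derivation:
Option A: s[0]='e'->'c', delta=(3-5)*7^5 mod 97 = 45, hash=70+45 mod 97 = 18 <-- target
Option B: s[3]='i'->'j', delta=(10-9)*7^2 mod 97 = 49, hash=70+49 mod 97 = 22
Option C: s[5]='c'->'h', delta=(8-3)*7^0 mod 97 = 5, hash=70+5 mod 97 = 75
Option D: s[0]='e'->'i', delta=(9-5)*7^5 mod 97 = 7, hash=70+7 mod 97 = 77
Option E: s[2]='b'->'c', delta=(3-2)*7^3 mod 97 = 52, hash=70+52 mod 97 = 25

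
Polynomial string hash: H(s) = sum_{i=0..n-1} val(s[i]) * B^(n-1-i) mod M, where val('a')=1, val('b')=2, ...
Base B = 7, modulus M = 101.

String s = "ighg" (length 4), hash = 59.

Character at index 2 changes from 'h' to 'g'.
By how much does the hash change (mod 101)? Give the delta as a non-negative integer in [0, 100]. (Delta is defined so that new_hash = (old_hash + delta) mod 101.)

Delta formula: (val(new) - val(old)) * B^(n-1-k) mod M
  val('g') - val('h') = 7 - 8 = -1
  B^(n-1-k) = 7^1 mod 101 = 7
  Delta = -1 * 7 mod 101 = 94

Answer: 94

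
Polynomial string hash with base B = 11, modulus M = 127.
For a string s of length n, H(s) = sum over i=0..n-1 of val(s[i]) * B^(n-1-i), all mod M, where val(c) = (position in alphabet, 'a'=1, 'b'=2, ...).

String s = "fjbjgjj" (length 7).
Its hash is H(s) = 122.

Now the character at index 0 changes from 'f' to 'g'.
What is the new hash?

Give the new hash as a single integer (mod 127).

Answer: 33

Derivation:
val('f') = 6, val('g') = 7
Position k = 0, exponent = n-1-k = 6
B^6 mod M = 11^6 mod 127 = 38
Delta = (7 - 6) * 38 mod 127 = 38
New hash = (122 + 38) mod 127 = 33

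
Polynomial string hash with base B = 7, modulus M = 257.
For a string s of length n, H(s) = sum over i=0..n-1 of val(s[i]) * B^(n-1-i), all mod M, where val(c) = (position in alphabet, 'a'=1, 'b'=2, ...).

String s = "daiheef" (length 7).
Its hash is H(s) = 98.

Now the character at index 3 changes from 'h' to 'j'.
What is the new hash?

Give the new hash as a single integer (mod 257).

Answer: 13

Derivation:
val('h') = 8, val('j') = 10
Position k = 3, exponent = n-1-k = 3
B^3 mod M = 7^3 mod 257 = 86
Delta = (10 - 8) * 86 mod 257 = 172
New hash = (98 + 172) mod 257 = 13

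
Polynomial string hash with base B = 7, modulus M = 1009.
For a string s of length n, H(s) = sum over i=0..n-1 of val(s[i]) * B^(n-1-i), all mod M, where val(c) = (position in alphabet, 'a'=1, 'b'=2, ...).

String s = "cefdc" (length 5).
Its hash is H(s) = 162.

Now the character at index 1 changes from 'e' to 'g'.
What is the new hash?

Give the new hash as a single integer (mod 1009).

val('e') = 5, val('g') = 7
Position k = 1, exponent = n-1-k = 3
B^3 mod M = 7^3 mod 1009 = 343
Delta = (7 - 5) * 343 mod 1009 = 686
New hash = (162 + 686) mod 1009 = 848

Answer: 848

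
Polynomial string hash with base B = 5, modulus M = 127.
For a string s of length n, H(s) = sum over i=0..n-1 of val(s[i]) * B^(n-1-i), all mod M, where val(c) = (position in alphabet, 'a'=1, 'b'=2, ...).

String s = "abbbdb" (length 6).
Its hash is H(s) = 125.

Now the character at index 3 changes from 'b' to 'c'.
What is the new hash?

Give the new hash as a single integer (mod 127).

Answer: 23

Derivation:
val('b') = 2, val('c') = 3
Position k = 3, exponent = n-1-k = 2
B^2 mod M = 5^2 mod 127 = 25
Delta = (3 - 2) * 25 mod 127 = 25
New hash = (125 + 25) mod 127 = 23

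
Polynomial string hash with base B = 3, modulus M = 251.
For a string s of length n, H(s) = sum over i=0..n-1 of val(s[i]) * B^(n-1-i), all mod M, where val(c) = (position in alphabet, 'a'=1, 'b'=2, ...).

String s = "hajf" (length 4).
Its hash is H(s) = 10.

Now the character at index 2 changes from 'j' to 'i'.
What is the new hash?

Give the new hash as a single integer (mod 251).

Answer: 7

Derivation:
val('j') = 10, val('i') = 9
Position k = 2, exponent = n-1-k = 1
B^1 mod M = 3^1 mod 251 = 3
Delta = (9 - 10) * 3 mod 251 = 248
New hash = (10 + 248) mod 251 = 7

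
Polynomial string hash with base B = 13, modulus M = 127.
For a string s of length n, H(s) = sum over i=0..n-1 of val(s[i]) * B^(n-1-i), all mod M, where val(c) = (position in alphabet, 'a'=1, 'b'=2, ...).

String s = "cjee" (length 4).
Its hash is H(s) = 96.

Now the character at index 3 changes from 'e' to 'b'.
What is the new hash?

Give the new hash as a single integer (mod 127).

val('e') = 5, val('b') = 2
Position k = 3, exponent = n-1-k = 0
B^0 mod M = 13^0 mod 127 = 1
Delta = (2 - 5) * 1 mod 127 = 124
New hash = (96 + 124) mod 127 = 93

Answer: 93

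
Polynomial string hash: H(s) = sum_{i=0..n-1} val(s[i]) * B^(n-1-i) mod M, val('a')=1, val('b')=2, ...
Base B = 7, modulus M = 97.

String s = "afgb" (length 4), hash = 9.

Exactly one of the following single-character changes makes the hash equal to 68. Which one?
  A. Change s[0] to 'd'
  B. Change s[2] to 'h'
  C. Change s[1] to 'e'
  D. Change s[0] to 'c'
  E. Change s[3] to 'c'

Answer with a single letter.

Answer: A

Derivation:
Option A: s[0]='a'->'d', delta=(4-1)*7^3 mod 97 = 59, hash=9+59 mod 97 = 68 <-- target
Option B: s[2]='g'->'h', delta=(8-7)*7^1 mod 97 = 7, hash=9+7 mod 97 = 16
Option C: s[1]='f'->'e', delta=(5-6)*7^2 mod 97 = 48, hash=9+48 mod 97 = 57
Option D: s[0]='a'->'c', delta=(3-1)*7^3 mod 97 = 7, hash=9+7 mod 97 = 16
Option E: s[3]='b'->'c', delta=(3-2)*7^0 mod 97 = 1, hash=9+1 mod 97 = 10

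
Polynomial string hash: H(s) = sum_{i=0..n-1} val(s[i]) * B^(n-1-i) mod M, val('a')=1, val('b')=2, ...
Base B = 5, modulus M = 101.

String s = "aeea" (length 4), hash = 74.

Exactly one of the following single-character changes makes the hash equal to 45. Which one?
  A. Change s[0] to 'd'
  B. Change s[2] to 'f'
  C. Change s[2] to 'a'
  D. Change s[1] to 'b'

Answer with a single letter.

Answer: A

Derivation:
Option A: s[0]='a'->'d', delta=(4-1)*5^3 mod 101 = 72, hash=74+72 mod 101 = 45 <-- target
Option B: s[2]='e'->'f', delta=(6-5)*5^1 mod 101 = 5, hash=74+5 mod 101 = 79
Option C: s[2]='e'->'a', delta=(1-5)*5^1 mod 101 = 81, hash=74+81 mod 101 = 54
Option D: s[1]='e'->'b', delta=(2-5)*5^2 mod 101 = 26, hash=74+26 mod 101 = 100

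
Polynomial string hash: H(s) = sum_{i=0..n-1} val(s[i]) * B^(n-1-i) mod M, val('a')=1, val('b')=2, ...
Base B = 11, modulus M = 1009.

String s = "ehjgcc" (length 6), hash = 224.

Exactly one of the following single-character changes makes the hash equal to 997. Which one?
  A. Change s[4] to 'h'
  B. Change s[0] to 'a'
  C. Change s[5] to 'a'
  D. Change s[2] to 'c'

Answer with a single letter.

Answer: D

Derivation:
Option A: s[4]='c'->'h', delta=(8-3)*11^1 mod 1009 = 55, hash=224+55 mod 1009 = 279
Option B: s[0]='e'->'a', delta=(1-5)*11^5 mod 1009 = 547, hash=224+547 mod 1009 = 771
Option C: s[5]='c'->'a', delta=(1-3)*11^0 mod 1009 = 1007, hash=224+1007 mod 1009 = 222
Option D: s[2]='j'->'c', delta=(3-10)*11^3 mod 1009 = 773, hash=224+773 mod 1009 = 997 <-- target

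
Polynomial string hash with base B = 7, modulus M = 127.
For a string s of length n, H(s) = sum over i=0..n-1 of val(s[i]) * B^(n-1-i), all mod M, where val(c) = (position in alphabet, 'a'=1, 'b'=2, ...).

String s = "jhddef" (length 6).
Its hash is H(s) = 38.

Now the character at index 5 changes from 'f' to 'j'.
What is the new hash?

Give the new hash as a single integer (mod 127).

Answer: 42

Derivation:
val('f') = 6, val('j') = 10
Position k = 5, exponent = n-1-k = 0
B^0 mod M = 7^0 mod 127 = 1
Delta = (10 - 6) * 1 mod 127 = 4
New hash = (38 + 4) mod 127 = 42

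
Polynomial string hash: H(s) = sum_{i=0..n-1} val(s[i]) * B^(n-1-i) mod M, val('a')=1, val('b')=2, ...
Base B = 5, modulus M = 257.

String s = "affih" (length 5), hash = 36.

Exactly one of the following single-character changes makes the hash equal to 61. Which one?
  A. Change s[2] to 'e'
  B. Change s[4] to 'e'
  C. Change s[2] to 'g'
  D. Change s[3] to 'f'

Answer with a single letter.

Option A: s[2]='f'->'e', delta=(5-6)*5^2 mod 257 = 232, hash=36+232 mod 257 = 11
Option B: s[4]='h'->'e', delta=(5-8)*5^0 mod 257 = 254, hash=36+254 mod 257 = 33
Option C: s[2]='f'->'g', delta=(7-6)*5^2 mod 257 = 25, hash=36+25 mod 257 = 61 <-- target
Option D: s[3]='i'->'f', delta=(6-9)*5^1 mod 257 = 242, hash=36+242 mod 257 = 21

Answer: C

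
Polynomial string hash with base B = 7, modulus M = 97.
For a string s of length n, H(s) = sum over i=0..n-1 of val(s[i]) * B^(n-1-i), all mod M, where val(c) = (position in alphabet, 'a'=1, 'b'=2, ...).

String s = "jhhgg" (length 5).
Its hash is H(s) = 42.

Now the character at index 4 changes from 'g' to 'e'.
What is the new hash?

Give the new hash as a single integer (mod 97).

Answer: 40

Derivation:
val('g') = 7, val('e') = 5
Position k = 4, exponent = n-1-k = 0
B^0 mod M = 7^0 mod 97 = 1
Delta = (5 - 7) * 1 mod 97 = 95
New hash = (42 + 95) mod 97 = 40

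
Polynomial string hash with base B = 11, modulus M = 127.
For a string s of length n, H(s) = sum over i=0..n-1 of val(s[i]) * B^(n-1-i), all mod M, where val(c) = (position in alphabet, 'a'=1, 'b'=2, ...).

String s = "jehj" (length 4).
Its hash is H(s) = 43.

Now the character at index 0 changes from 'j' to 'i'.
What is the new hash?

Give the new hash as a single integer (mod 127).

Answer: 109

Derivation:
val('j') = 10, val('i') = 9
Position k = 0, exponent = n-1-k = 3
B^3 mod M = 11^3 mod 127 = 61
Delta = (9 - 10) * 61 mod 127 = 66
New hash = (43 + 66) mod 127 = 109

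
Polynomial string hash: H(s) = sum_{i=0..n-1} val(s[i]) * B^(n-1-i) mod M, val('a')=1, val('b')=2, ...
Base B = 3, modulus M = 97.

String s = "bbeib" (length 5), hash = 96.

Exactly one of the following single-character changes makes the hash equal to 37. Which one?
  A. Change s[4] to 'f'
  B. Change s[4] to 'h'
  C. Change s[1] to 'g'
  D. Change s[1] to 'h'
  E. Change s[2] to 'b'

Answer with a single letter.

Answer: C

Derivation:
Option A: s[4]='b'->'f', delta=(6-2)*3^0 mod 97 = 4, hash=96+4 mod 97 = 3
Option B: s[4]='b'->'h', delta=(8-2)*3^0 mod 97 = 6, hash=96+6 mod 97 = 5
Option C: s[1]='b'->'g', delta=(7-2)*3^3 mod 97 = 38, hash=96+38 mod 97 = 37 <-- target
Option D: s[1]='b'->'h', delta=(8-2)*3^3 mod 97 = 65, hash=96+65 mod 97 = 64
Option E: s[2]='e'->'b', delta=(2-5)*3^2 mod 97 = 70, hash=96+70 mod 97 = 69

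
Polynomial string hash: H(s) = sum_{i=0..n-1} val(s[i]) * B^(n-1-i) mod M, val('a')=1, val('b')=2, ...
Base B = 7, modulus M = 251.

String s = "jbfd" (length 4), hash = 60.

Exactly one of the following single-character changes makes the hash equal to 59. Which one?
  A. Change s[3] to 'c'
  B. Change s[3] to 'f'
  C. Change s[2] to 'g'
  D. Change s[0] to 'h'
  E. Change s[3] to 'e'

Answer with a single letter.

Answer: A

Derivation:
Option A: s[3]='d'->'c', delta=(3-4)*7^0 mod 251 = 250, hash=60+250 mod 251 = 59 <-- target
Option B: s[3]='d'->'f', delta=(6-4)*7^0 mod 251 = 2, hash=60+2 mod 251 = 62
Option C: s[2]='f'->'g', delta=(7-6)*7^1 mod 251 = 7, hash=60+7 mod 251 = 67
Option D: s[0]='j'->'h', delta=(8-10)*7^3 mod 251 = 67, hash=60+67 mod 251 = 127
Option E: s[3]='d'->'e', delta=(5-4)*7^0 mod 251 = 1, hash=60+1 mod 251 = 61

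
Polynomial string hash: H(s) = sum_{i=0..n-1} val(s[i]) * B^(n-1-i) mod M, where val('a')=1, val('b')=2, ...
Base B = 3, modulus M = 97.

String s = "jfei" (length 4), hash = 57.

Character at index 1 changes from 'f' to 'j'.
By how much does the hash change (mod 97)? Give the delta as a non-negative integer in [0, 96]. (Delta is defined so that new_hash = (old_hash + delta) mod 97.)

Answer: 36

Derivation:
Delta formula: (val(new) - val(old)) * B^(n-1-k) mod M
  val('j') - val('f') = 10 - 6 = 4
  B^(n-1-k) = 3^2 mod 97 = 9
  Delta = 4 * 9 mod 97 = 36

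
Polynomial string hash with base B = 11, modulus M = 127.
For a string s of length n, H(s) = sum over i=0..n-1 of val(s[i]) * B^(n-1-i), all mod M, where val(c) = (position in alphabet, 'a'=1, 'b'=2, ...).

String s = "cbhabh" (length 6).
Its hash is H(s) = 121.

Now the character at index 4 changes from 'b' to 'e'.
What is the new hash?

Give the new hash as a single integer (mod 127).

val('b') = 2, val('e') = 5
Position k = 4, exponent = n-1-k = 1
B^1 mod M = 11^1 mod 127 = 11
Delta = (5 - 2) * 11 mod 127 = 33
New hash = (121 + 33) mod 127 = 27

Answer: 27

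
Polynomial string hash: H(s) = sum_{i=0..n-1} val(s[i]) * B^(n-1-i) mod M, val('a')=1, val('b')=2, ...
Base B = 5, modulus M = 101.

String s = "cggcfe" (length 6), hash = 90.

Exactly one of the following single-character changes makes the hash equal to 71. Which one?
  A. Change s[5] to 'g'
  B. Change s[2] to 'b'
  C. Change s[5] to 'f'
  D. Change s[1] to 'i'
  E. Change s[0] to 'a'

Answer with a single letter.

Option A: s[5]='e'->'g', delta=(7-5)*5^0 mod 101 = 2, hash=90+2 mod 101 = 92
Option B: s[2]='g'->'b', delta=(2-7)*5^3 mod 101 = 82, hash=90+82 mod 101 = 71 <-- target
Option C: s[5]='e'->'f', delta=(6-5)*5^0 mod 101 = 1, hash=90+1 mod 101 = 91
Option D: s[1]='g'->'i', delta=(9-7)*5^4 mod 101 = 38, hash=90+38 mod 101 = 27
Option E: s[0]='c'->'a', delta=(1-3)*5^5 mod 101 = 12, hash=90+12 mod 101 = 1

Answer: B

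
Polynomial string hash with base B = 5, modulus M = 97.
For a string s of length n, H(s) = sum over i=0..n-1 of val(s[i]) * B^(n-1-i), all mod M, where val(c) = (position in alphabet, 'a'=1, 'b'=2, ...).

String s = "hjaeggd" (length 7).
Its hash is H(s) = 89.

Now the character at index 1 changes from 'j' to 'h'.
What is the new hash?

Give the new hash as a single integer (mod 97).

Answer: 47

Derivation:
val('j') = 10, val('h') = 8
Position k = 1, exponent = n-1-k = 5
B^5 mod M = 5^5 mod 97 = 21
Delta = (8 - 10) * 21 mod 97 = 55
New hash = (89 + 55) mod 97 = 47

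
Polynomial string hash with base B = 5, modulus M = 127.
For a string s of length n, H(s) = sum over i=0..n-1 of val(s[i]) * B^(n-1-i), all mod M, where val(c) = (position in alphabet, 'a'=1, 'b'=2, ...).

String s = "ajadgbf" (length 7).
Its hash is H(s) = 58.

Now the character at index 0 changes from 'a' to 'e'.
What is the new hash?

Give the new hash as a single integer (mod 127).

val('a') = 1, val('e') = 5
Position k = 0, exponent = n-1-k = 6
B^6 mod M = 5^6 mod 127 = 4
Delta = (5 - 1) * 4 mod 127 = 16
New hash = (58 + 16) mod 127 = 74

Answer: 74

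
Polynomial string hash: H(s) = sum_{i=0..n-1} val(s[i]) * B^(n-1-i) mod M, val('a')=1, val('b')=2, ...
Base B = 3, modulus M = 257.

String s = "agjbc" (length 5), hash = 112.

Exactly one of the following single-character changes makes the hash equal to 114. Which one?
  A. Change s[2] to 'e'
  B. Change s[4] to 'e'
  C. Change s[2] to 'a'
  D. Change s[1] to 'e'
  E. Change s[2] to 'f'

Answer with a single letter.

Answer: B

Derivation:
Option A: s[2]='j'->'e', delta=(5-10)*3^2 mod 257 = 212, hash=112+212 mod 257 = 67
Option B: s[4]='c'->'e', delta=(5-3)*3^0 mod 257 = 2, hash=112+2 mod 257 = 114 <-- target
Option C: s[2]='j'->'a', delta=(1-10)*3^2 mod 257 = 176, hash=112+176 mod 257 = 31
Option D: s[1]='g'->'e', delta=(5-7)*3^3 mod 257 = 203, hash=112+203 mod 257 = 58
Option E: s[2]='j'->'f', delta=(6-10)*3^2 mod 257 = 221, hash=112+221 mod 257 = 76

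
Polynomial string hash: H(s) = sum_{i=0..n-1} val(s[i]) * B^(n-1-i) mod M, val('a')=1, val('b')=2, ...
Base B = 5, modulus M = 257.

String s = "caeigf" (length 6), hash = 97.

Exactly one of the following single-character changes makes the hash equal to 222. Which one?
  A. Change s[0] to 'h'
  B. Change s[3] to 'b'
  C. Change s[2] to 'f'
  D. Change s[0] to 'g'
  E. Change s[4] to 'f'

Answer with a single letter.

Answer: C

Derivation:
Option A: s[0]='c'->'h', delta=(8-3)*5^5 mod 257 = 205, hash=97+205 mod 257 = 45
Option B: s[3]='i'->'b', delta=(2-9)*5^2 mod 257 = 82, hash=97+82 mod 257 = 179
Option C: s[2]='e'->'f', delta=(6-5)*5^3 mod 257 = 125, hash=97+125 mod 257 = 222 <-- target
Option D: s[0]='c'->'g', delta=(7-3)*5^5 mod 257 = 164, hash=97+164 mod 257 = 4
Option E: s[4]='g'->'f', delta=(6-7)*5^1 mod 257 = 252, hash=97+252 mod 257 = 92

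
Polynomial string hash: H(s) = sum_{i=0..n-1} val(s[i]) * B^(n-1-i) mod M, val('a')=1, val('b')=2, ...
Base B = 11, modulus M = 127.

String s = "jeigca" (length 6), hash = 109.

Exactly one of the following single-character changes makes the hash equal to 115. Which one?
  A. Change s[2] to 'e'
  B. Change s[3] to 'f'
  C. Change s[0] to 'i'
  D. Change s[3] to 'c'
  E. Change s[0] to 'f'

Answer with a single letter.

Answer: B

Derivation:
Option A: s[2]='i'->'e', delta=(5-9)*11^3 mod 127 = 10, hash=109+10 mod 127 = 119
Option B: s[3]='g'->'f', delta=(6-7)*11^2 mod 127 = 6, hash=109+6 mod 127 = 115 <-- target
Option C: s[0]='j'->'i', delta=(9-10)*11^5 mod 127 = 112, hash=109+112 mod 127 = 94
Option D: s[3]='g'->'c', delta=(3-7)*11^2 mod 127 = 24, hash=109+24 mod 127 = 6
Option E: s[0]='j'->'f', delta=(6-10)*11^5 mod 127 = 67, hash=109+67 mod 127 = 49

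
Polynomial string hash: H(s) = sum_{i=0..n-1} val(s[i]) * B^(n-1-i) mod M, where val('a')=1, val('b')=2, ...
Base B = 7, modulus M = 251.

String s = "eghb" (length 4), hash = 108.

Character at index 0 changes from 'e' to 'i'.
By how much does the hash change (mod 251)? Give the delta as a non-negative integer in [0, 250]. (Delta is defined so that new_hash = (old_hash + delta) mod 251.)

Answer: 117

Derivation:
Delta formula: (val(new) - val(old)) * B^(n-1-k) mod M
  val('i') - val('e') = 9 - 5 = 4
  B^(n-1-k) = 7^3 mod 251 = 92
  Delta = 4 * 92 mod 251 = 117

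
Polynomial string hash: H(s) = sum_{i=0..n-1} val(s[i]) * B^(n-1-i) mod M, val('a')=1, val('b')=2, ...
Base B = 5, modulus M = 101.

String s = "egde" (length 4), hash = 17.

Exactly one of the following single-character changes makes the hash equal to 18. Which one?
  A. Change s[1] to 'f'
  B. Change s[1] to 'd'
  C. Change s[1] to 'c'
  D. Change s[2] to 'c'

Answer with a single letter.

Option A: s[1]='g'->'f', delta=(6-7)*5^2 mod 101 = 76, hash=17+76 mod 101 = 93
Option B: s[1]='g'->'d', delta=(4-7)*5^2 mod 101 = 26, hash=17+26 mod 101 = 43
Option C: s[1]='g'->'c', delta=(3-7)*5^2 mod 101 = 1, hash=17+1 mod 101 = 18 <-- target
Option D: s[2]='d'->'c', delta=(3-4)*5^1 mod 101 = 96, hash=17+96 mod 101 = 12

Answer: C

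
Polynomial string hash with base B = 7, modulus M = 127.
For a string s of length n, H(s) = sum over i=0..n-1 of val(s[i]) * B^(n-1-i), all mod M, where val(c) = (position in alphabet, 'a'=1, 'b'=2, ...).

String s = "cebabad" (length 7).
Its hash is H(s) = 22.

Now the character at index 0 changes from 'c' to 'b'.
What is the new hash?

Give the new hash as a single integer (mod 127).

val('c') = 3, val('b') = 2
Position k = 0, exponent = n-1-k = 6
B^6 mod M = 7^6 mod 127 = 47
Delta = (2 - 3) * 47 mod 127 = 80
New hash = (22 + 80) mod 127 = 102

Answer: 102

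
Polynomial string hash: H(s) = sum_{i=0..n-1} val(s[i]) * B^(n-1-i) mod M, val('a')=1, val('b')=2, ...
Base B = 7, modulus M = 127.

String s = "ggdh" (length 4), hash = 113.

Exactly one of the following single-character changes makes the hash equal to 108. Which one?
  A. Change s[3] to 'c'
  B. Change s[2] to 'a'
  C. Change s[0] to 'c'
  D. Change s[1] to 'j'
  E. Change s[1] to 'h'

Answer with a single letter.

Answer: A

Derivation:
Option A: s[3]='h'->'c', delta=(3-8)*7^0 mod 127 = 122, hash=113+122 mod 127 = 108 <-- target
Option B: s[2]='d'->'a', delta=(1-4)*7^1 mod 127 = 106, hash=113+106 mod 127 = 92
Option C: s[0]='g'->'c', delta=(3-7)*7^3 mod 127 = 25, hash=113+25 mod 127 = 11
Option D: s[1]='g'->'j', delta=(10-7)*7^2 mod 127 = 20, hash=113+20 mod 127 = 6
Option E: s[1]='g'->'h', delta=(8-7)*7^2 mod 127 = 49, hash=113+49 mod 127 = 35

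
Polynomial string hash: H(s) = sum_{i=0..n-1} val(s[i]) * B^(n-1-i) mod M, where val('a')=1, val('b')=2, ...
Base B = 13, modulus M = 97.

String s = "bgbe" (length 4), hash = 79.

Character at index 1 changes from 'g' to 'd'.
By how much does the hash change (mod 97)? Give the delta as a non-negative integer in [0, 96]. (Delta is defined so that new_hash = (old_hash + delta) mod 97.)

Delta formula: (val(new) - val(old)) * B^(n-1-k) mod M
  val('d') - val('g') = 4 - 7 = -3
  B^(n-1-k) = 13^2 mod 97 = 72
  Delta = -3 * 72 mod 97 = 75

Answer: 75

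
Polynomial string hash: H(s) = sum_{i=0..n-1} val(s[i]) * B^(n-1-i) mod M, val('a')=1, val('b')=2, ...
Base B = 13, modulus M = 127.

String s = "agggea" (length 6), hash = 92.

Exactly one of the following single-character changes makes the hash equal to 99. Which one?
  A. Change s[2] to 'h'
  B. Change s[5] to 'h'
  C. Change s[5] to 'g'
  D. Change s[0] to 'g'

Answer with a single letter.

Option A: s[2]='g'->'h', delta=(8-7)*13^3 mod 127 = 38, hash=92+38 mod 127 = 3
Option B: s[5]='a'->'h', delta=(8-1)*13^0 mod 127 = 7, hash=92+7 mod 127 = 99 <-- target
Option C: s[5]='a'->'g', delta=(7-1)*13^0 mod 127 = 6, hash=92+6 mod 127 = 98
Option D: s[0]='a'->'g', delta=(7-1)*13^5 mod 127 = 51, hash=92+51 mod 127 = 16

Answer: B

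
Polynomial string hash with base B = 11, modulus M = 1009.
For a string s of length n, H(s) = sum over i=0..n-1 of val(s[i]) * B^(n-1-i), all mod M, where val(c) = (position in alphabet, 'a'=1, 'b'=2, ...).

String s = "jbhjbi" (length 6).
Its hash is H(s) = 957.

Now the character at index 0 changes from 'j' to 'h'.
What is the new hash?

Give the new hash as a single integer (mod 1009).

Answer: 726

Derivation:
val('j') = 10, val('h') = 8
Position k = 0, exponent = n-1-k = 5
B^5 mod M = 11^5 mod 1009 = 620
Delta = (8 - 10) * 620 mod 1009 = 778
New hash = (957 + 778) mod 1009 = 726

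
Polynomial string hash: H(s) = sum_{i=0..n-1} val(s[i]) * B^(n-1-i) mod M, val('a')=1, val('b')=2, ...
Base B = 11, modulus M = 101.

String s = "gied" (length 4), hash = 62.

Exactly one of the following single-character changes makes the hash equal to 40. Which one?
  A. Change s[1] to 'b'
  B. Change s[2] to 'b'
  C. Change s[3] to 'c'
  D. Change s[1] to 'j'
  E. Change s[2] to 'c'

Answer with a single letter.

Answer: E

Derivation:
Option A: s[1]='i'->'b', delta=(2-9)*11^2 mod 101 = 62, hash=62+62 mod 101 = 23
Option B: s[2]='e'->'b', delta=(2-5)*11^1 mod 101 = 68, hash=62+68 mod 101 = 29
Option C: s[3]='d'->'c', delta=(3-4)*11^0 mod 101 = 100, hash=62+100 mod 101 = 61
Option D: s[1]='i'->'j', delta=(10-9)*11^2 mod 101 = 20, hash=62+20 mod 101 = 82
Option E: s[2]='e'->'c', delta=(3-5)*11^1 mod 101 = 79, hash=62+79 mod 101 = 40 <-- target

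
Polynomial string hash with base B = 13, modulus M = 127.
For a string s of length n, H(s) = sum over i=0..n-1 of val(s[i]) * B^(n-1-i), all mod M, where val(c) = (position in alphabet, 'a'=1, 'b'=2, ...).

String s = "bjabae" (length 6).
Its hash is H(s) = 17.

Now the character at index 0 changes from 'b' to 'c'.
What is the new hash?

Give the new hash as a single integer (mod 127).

val('b') = 2, val('c') = 3
Position k = 0, exponent = n-1-k = 5
B^5 mod M = 13^5 mod 127 = 72
Delta = (3 - 2) * 72 mod 127 = 72
New hash = (17 + 72) mod 127 = 89

Answer: 89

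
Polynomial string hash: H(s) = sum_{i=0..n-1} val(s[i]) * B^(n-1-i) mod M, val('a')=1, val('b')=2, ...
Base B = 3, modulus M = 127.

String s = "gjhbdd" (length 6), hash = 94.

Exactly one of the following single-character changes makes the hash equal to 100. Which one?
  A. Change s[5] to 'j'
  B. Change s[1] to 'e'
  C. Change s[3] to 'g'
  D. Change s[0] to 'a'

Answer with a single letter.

Option A: s[5]='d'->'j', delta=(10-4)*3^0 mod 127 = 6, hash=94+6 mod 127 = 100 <-- target
Option B: s[1]='j'->'e', delta=(5-10)*3^4 mod 127 = 103, hash=94+103 mod 127 = 70
Option C: s[3]='b'->'g', delta=(7-2)*3^2 mod 127 = 45, hash=94+45 mod 127 = 12
Option D: s[0]='g'->'a', delta=(1-7)*3^5 mod 127 = 66, hash=94+66 mod 127 = 33

Answer: A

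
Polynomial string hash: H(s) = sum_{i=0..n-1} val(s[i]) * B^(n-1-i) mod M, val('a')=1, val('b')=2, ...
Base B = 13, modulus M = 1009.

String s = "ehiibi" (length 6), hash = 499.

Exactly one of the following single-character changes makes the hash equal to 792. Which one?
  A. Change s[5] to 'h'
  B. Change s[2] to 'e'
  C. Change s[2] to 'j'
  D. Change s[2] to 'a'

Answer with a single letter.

Answer: B

Derivation:
Option A: s[5]='i'->'h', delta=(8-9)*13^0 mod 1009 = 1008, hash=499+1008 mod 1009 = 498
Option B: s[2]='i'->'e', delta=(5-9)*13^3 mod 1009 = 293, hash=499+293 mod 1009 = 792 <-- target
Option C: s[2]='i'->'j', delta=(10-9)*13^3 mod 1009 = 179, hash=499+179 mod 1009 = 678
Option D: s[2]='i'->'a', delta=(1-9)*13^3 mod 1009 = 586, hash=499+586 mod 1009 = 76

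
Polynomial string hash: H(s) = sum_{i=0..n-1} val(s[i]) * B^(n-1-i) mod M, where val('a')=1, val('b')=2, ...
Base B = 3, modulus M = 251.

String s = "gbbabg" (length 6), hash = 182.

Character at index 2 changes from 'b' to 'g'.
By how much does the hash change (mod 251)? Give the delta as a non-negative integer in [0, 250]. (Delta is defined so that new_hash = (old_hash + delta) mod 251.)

Answer: 135

Derivation:
Delta formula: (val(new) - val(old)) * B^(n-1-k) mod M
  val('g') - val('b') = 7 - 2 = 5
  B^(n-1-k) = 3^3 mod 251 = 27
  Delta = 5 * 27 mod 251 = 135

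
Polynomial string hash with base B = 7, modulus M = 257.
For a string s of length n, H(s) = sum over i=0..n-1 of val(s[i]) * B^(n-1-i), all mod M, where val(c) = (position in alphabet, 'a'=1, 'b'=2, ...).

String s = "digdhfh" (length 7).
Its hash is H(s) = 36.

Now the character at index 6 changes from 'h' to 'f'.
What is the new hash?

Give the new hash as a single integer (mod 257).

Answer: 34

Derivation:
val('h') = 8, val('f') = 6
Position k = 6, exponent = n-1-k = 0
B^0 mod M = 7^0 mod 257 = 1
Delta = (6 - 8) * 1 mod 257 = 255
New hash = (36 + 255) mod 257 = 34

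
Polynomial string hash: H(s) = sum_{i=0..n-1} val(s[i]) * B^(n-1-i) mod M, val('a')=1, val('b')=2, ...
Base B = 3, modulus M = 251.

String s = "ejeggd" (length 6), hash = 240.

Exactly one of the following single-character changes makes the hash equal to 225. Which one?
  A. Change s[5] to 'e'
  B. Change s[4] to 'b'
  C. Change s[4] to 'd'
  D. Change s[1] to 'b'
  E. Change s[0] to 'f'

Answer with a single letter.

Option A: s[5]='d'->'e', delta=(5-4)*3^0 mod 251 = 1, hash=240+1 mod 251 = 241
Option B: s[4]='g'->'b', delta=(2-7)*3^1 mod 251 = 236, hash=240+236 mod 251 = 225 <-- target
Option C: s[4]='g'->'d', delta=(4-7)*3^1 mod 251 = 242, hash=240+242 mod 251 = 231
Option D: s[1]='j'->'b', delta=(2-10)*3^4 mod 251 = 105, hash=240+105 mod 251 = 94
Option E: s[0]='e'->'f', delta=(6-5)*3^5 mod 251 = 243, hash=240+243 mod 251 = 232

Answer: B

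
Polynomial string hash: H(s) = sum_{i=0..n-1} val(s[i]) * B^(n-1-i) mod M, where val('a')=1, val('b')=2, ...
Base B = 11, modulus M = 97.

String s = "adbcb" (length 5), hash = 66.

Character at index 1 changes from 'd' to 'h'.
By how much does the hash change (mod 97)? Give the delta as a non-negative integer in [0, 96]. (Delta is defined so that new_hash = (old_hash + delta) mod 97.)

Delta formula: (val(new) - val(old)) * B^(n-1-k) mod M
  val('h') - val('d') = 8 - 4 = 4
  B^(n-1-k) = 11^3 mod 97 = 70
  Delta = 4 * 70 mod 97 = 86

Answer: 86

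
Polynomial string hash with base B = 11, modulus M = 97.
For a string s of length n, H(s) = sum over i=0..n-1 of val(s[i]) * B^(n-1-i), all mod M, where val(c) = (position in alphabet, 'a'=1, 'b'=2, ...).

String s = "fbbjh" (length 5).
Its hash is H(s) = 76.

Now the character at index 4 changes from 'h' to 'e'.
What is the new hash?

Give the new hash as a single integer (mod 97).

val('h') = 8, val('e') = 5
Position k = 4, exponent = n-1-k = 0
B^0 mod M = 11^0 mod 97 = 1
Delta = (5 - 8) * 1 mod 97 = 94
New hash = (76 + 94) mod 97 = 73

Answer: 73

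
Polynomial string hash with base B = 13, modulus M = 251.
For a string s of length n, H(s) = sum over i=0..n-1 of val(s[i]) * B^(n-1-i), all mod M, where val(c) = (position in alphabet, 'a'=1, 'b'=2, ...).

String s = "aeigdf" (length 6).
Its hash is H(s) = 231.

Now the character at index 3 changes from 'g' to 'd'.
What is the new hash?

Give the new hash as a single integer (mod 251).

Answer: 226

Derivation:
val('g') = 7, val('d') = 4
Position k = 3, exponent = n-1-k = 2
B^2 mod M = 13^2 mod 251 = 169
Delta = (4 - 7) * 169 mod 251 = 246
New hash = (231 + 246) mod 251 = 226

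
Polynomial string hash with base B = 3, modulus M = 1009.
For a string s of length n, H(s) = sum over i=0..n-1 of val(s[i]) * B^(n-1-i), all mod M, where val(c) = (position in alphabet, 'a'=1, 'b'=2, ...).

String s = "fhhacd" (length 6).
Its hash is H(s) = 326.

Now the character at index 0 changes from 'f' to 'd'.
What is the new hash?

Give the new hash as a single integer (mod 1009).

Answer: 849

Derivation:
val('f') = 6, val('d') = 4
Position k = 0, exponent = n-1-k = 5
B^5 mod M = 3^5 mod 1009 = 243
Delta = (4 - 6) * 243 mod 1009 = 523
New hash = (326 + 523) mod 1009 = 849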